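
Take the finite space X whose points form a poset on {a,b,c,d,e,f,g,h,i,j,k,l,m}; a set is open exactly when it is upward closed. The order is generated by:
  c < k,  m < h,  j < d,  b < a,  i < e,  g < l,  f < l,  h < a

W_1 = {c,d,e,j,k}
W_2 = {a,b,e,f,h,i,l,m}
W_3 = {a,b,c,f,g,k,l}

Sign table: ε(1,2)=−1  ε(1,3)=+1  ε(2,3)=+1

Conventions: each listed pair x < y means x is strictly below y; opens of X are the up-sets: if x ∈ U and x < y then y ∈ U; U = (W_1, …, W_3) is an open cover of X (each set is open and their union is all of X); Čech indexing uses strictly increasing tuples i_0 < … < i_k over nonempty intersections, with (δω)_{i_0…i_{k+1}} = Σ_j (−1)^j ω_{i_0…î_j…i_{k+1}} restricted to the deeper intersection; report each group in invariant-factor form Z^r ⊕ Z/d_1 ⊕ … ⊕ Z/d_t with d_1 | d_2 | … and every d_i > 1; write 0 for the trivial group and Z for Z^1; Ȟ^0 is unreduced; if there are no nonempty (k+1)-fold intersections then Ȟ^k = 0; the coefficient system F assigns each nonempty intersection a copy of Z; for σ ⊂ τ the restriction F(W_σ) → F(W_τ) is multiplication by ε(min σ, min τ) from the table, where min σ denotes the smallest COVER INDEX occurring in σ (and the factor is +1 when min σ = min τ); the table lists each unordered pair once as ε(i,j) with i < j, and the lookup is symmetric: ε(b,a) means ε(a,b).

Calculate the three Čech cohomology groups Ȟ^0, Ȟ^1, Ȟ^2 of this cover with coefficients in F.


Ȟ^0(U;F) ≅ 0,  Ȟ^1(U;F) ≅ Z/2,  Ȟ^2(U;F) ≅ 0

nerve of the cover:
  W12={e} W13={c,k} W23={a,b,f,l}
C dims 3,3; δ0: rk 3, SNF 1^2·2
Ȟ^0 = (3 − 3) − 0 = 0, so Ȟ^0 ≅ 0
Ȟ^1 = (3 − 0) − 3 = 0 plus torsion [2], so Ȟ^1 ≅ Z/2
Ȟ^2 = (0 − 0) − 0 = 0, so Ȟ^2 ≅ 0


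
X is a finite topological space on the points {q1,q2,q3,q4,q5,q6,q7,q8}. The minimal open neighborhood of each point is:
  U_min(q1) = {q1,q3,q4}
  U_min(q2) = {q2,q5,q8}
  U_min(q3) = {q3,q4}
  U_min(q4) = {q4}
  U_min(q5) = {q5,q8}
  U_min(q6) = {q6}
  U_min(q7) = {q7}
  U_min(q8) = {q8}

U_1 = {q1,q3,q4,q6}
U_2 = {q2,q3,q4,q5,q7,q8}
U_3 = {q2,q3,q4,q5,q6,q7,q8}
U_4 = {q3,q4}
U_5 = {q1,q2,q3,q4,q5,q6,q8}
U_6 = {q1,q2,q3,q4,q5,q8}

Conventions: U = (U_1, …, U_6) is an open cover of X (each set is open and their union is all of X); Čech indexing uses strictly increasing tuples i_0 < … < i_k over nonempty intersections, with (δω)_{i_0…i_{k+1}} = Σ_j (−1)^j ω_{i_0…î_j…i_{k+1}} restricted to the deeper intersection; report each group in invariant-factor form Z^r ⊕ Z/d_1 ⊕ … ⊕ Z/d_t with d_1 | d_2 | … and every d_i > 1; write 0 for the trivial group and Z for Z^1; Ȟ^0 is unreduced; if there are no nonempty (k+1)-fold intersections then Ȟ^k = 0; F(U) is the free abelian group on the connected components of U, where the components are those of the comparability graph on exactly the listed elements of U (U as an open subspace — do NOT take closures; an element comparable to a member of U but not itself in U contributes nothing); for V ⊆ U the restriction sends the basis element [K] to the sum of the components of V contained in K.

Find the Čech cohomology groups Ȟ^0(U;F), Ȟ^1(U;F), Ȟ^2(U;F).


Ȟ^0 = Z^4, Ȟ^1 = 0, Ȟ^2 = 0

nonempty intersections:
  U12={q3,q4} U13={q3,q4,q6} U14={q3,q4} U15={q1,q3,q4,q6} U16={q1,q3,q4} U23={q2,q3,q4,q5,q7,q8} U24={q3,q4} U25={q2,q3,q4,q5,q8} U26={q2,q3,q4,q5,q8} U34={q3,q4} U35={q2,q3,q4,q5,q6,q8} U36={q2,q3,q4,q5,q8} U45={q3,q4} U46={q3,q4} U56={q1,q2,q3,q4,q5,q8}
  U123={q3,q4} U124={q3,q4} U125={q3,q4} U126={q3,q4} U134={q3,q4} U135={q3,q4,q6} U136={q3,q4} U145={q3,q4} U146={q3,q4} U156={q1,q3,q4} U234={q3,q4} U235={q2,q3,q4,q5,q8} U236={q2,q3,q4,q5,q8} U245={q3,q4} U246={q3,q4} U256={q2,q3,q4,q5,q8} U345={q3,q4} U346={q3,q4} U356={q2,q3,q4,q5,q8} U456={q3,q4}
  U1234={q3,q4} U1235={q3,q4} U1236={q3,q4} U1245={q3,q4} U1246={q3,q4} U1256={q3,q4} U1345={q3,q4} U1346={q3,q4} U1356={q3,q4} U1456={q3,q4} U2345={q3,q4} U2346={q3,q4} U2356={q2,q3,q4,q5,q8} U2456={q3,q4} U3456={q3,q4}
  U12345={q3,q4} U12346={q3,q4} U12356={q3,q4} U12456={q3,q4} U13456={q3,q4} U23456={q3,q4}
  U123456={q3,q4}
components per intersection:
  U1: {q1,q3,q4} {q6}
  U2: {q2,q5,q8} {q3,q4} {q7}
  U3: {q2,q5,q8} {q3,q4} {q6} {q7}
  U4: {q3,q4}
  U5: {q1,q3,q4} {q2,q5,q8} {q6}
  U6: {q1,q3,q4} {q2,q5,q8}
  U12: {q3,q4}
  U13: {q3,q4} {q6}
  U14: {q3,q4}
  U15: {q1,q3,q4} {q6}
  U16: {q1,q3,q4}
  U23: {q2,q5,q8} {q3,q4} {q7}
  U24: {q3,q4}
  U25: {q2,q5,q8} {q3,q4}
  U26: {q2,q5,q8} {q3,q4}
  U34: {q3,q4}
  U35: {q2,q5,q8} {q3,q4} {q6}
  U36: {q2,q5,q8} {q3,q4}
  U45: {q3,q4}
  U46: {q3,q4}
  U56: {q1,q3,q4} {q2,q5,q8}
  U123: {q3,q4}
  U124: {q3,q4}
  U125: {q3,q4}
  U126: {q3,q4}
  U134: {q3,q4}
  U135: {q3,q4} {q6}
  U136: {q3,q4}
  U145: {q3,q4}
  U146: {q3,q4}
  U156: {q1,q3,q4}
  U234: {q3,q4}
  U235: {q2,q5,q8} {q3,q4}
  U236: {q2,q5,q8} {q3,q4}
  U245: {q3,q4}
  U246: {q3,q4}
  U256: {q2,q5,q8} {q3,q4}
  U345: {q3,q4}
  U346: {q3,q4}
  U356: {q2,q5,q8} {q3,q4}
  U456: {q3,q4}
  U1234: {q3,q4}
  U1235: {q3,q4}
  U1236: {q3,q4}
  U1245: {q3,q4}
  U1246: {q3,q4}
  U1256: {q3,q4}
  U1345: {q3,q4}
  U1346: {q3,q4}
  U1356: {q3,q4}
  U1456: {q3,q4}
  U2345: {q3,q4}
  U2346: {q3,q4}
  U2356: {q2,q5,q8} {q3,q4}
  U2456: {q3,q4}
  U3456: {q3,q4}
  U12345: {q3,q4}
  U12346: {q3,q4}
  U12356: {q3,q4}
  U12456: {q3,q4}
  U13456: {q3,q4}
  U23456: {q3,q4}
  U123456: {q3,q4}
C dims 15,25,25,16; δ0: rk 11, SNF 1^11; δ1: rk 14, SNF 1^14; δ2: rk 11, SNF 1^11
Ȟ^0: (15−11)−0=4 ⇒ Z^4
Ȟ^1: (25−14)−11=0 ⇒ 0
Ȟ^2: (25−11)−14=0 ⇒ 0


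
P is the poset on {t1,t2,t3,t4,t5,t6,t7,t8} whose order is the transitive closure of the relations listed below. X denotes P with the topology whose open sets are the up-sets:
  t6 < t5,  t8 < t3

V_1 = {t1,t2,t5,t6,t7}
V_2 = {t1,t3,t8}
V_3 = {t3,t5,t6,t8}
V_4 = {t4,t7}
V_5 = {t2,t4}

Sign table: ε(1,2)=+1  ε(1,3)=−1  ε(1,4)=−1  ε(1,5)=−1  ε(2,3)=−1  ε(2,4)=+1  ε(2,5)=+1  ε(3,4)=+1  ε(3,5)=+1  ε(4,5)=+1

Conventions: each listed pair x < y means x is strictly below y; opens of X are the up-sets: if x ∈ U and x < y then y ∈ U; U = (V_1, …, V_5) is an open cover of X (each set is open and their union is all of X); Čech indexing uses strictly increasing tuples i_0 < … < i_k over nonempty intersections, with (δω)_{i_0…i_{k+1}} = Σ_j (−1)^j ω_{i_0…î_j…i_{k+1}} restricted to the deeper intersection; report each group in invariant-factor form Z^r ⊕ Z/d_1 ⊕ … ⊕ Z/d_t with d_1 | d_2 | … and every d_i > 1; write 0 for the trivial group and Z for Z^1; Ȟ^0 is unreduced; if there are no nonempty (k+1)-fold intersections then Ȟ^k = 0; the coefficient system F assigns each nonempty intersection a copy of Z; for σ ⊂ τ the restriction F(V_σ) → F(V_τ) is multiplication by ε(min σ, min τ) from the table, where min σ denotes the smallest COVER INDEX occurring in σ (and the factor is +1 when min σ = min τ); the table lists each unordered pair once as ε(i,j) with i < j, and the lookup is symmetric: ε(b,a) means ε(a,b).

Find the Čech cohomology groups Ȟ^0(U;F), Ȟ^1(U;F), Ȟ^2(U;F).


cover nerve:
  V12={t1} V13={t5,t6} V14={t7} V15={t2} V23={t3,t8} V45={t4}
C dims 5,6; δ0: rk 4, SNF 1^4
Ȟ^0: (5−4)−0=1 ⇒ Z
Ȟ^1: (6−0)−4=2 ⇒ Z^2
Ȟ^2: (0−0)−0=0 ⇒ 0

Ȟ^0(U;F) ≅ Z; Ȟ^1(U;F) ≅ Z^2; Ȟ^2(U;F) ≅ 0


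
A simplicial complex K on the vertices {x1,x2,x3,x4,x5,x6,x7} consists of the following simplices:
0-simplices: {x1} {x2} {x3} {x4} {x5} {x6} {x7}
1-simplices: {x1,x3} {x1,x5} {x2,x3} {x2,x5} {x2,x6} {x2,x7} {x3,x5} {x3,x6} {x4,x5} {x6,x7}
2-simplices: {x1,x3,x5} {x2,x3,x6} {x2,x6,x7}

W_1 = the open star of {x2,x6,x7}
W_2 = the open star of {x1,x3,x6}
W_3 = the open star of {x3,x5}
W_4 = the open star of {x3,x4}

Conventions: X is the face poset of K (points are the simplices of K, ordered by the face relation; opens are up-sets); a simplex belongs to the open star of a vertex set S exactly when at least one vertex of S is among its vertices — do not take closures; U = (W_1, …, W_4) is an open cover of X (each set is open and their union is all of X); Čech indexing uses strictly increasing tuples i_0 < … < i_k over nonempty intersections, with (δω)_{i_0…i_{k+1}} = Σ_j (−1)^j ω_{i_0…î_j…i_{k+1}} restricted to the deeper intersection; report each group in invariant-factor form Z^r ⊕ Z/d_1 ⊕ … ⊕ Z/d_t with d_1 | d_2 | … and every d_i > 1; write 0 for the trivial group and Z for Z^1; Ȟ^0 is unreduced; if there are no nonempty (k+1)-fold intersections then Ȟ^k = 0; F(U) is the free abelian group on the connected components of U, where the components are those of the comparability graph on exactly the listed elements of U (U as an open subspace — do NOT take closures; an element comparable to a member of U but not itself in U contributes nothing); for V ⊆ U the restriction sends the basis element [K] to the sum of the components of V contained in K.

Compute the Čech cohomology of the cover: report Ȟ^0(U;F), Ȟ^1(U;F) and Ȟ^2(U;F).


cover nerve:
  W1={{x2},{x6},{x7},{x2,x3},{x2,x5},{x2,x6},{x2,x7},{x3,x6},{x6,x7},{x2,x3,x6},{x2,x6,x7}} W2={{x1},{x3},{x6},{x1,x3},{x1,x5},{x2,x3},{x2,x6},{x3,x5},{x3,x6},{x6,x7},{x1,x3,x5},{x2,x3,x6},{x2,x6,x7}} W3={{x3},{x5},{x1,x3},{x1,x5},{x2,x3},{x2,x5},{x3,x5},{x3,x6},{x4,x5},{x1,x3,x5},{x2,x3,x6}} W4={{x3},{x4},{x1,x3},{x2,x3},{x3,x5},{x3,x6},{x4,x5},{x1,x3,x5},{x2,x3,x6}}
  W12={{x6},{x2,x3},{x2,x6},{x3,x6},{x6,x7},{x2,x3,x6},{x2,x6,x7}} W13={{x2,x3},{x2,x5},{x3,x6},{x2,x3,x6}} W14={{x2,x3},{x3,x6},{x2,x3,x6}} W23={{x3},{x1,x3},{x1,x5},{x2,x3},{x3,x5},{x3,x6},{x1,x3,x5},{x2,x3,x6}} W24={{x3},{x1,x3},{x2,x3},{x3,x5},{x3,x6},{x1,x3,x5},{x2,x3,x6}} W34={{x3},{x1,x3},{x2,x3},{x3,x5},{x3,x6},{x4,x5},{x1,x3,x5},{x2,x3,x6}}
  W123={{x2,x3},{x3,x6},{x2,x3,x6}} W124={{x2,x3},{x3,x6},{x2,x3,x6}} W134={{x2,x3},{x3,x6},{x2,x3,x6}} W234={{x3},{x1,x3},{x2,x3},{x3,x5},{x3,x6},{x1,x3,x5},{x2,x3,x6}}
  W1234={{x2,x3},{x3,x6},{x2,x3,x6}}
components per intersection:
  W1: {{x2},{x6},{x7},{x2,x3},{x2,x5},{x2,x6},{x2,x7},{x3,x6},{x6,x7},{x2,x3,x6},{x2,x6,x7}}
  W2: {{x1},{x3},{x6},{x1,x3},{x1,x5},{x2,x3},{x2,x6},{x3,x5},{x3,x6},{x6,x7},{x1,x3,x5},{x2,x3,x6},{x2,x6,x7}}
  W3: {{x3},{x5},{x1,x3},{x1,x5},{x2,x3},{x2,x5},{x3,x5},{x3,x6},{x4,x5},{x1,x3,x5},{x2,x3,x6}}
  W4: {{x3},{x1,x3},{x2,x3},{x3,x5},{x3,x6},{x1,x3,x5},{x2,x3,x6}} {{x4},{x4,x5}}
  W12: {{x6},{x2,x3},{x2,x6},{x3,x6},{x6,x7},{x2,x3,x6},{x2,x6,x7}}
  W13: {{x2,x3},{x3,x6},{x2,x3,x6}} {{x2,x5}}
  W14: {{x2,x3},{x3,x6},{x2,x3,x6}}
  W23: {{x3},{x1,x3},{x1,x5},{x2,x3},{x3,x5},{x3,x6},{x1,x3,x5},{x2,x3,x6}}
  W24: {{x3},{x1,x3},{x2,x3},{x3,x5},{x3,x6},{x1,x3,x5},{x2,x3,x6}}
  W34: {{x3},{x1,x3},{x2,x3},{x3,x5},{x3,x6},{x1,x3,x5},{x2,x3,x6}} {{x4,x5}}
  W123: {{x2,x3},{x3,x6},{x2,x3,x6}}
  W124: {{x2,x3},{x3,x6},{x2,x3,x6}}
  W134: {{x2,x3},{x3,x6},{x2,x3,x6}}
  W234: {{x3},{x1,x3},{x2,x3},{x3,x5},{x3,x6},{x1,x3,x5},{x2,x3,x6}}
  W1234: {{x2,x3},{x3,x6},{x2,x3,x6}}
C dims 5,8,4,1; δ0: rk 4, SNF 1^4; δ1: rk 3, SNF 1^3; δ2: rk 1, SNF 1^1
Ȟ^0: (5−4)−0=1 ⇒ Z
Ȟ^1: (8−3)−4=1 ⇒ Z
Ȟ^2: (4−1)−3=0 ⇒ 0

Ȟ^0 = Z, Ȟ^1 = Z and Ȟ^2 = 0


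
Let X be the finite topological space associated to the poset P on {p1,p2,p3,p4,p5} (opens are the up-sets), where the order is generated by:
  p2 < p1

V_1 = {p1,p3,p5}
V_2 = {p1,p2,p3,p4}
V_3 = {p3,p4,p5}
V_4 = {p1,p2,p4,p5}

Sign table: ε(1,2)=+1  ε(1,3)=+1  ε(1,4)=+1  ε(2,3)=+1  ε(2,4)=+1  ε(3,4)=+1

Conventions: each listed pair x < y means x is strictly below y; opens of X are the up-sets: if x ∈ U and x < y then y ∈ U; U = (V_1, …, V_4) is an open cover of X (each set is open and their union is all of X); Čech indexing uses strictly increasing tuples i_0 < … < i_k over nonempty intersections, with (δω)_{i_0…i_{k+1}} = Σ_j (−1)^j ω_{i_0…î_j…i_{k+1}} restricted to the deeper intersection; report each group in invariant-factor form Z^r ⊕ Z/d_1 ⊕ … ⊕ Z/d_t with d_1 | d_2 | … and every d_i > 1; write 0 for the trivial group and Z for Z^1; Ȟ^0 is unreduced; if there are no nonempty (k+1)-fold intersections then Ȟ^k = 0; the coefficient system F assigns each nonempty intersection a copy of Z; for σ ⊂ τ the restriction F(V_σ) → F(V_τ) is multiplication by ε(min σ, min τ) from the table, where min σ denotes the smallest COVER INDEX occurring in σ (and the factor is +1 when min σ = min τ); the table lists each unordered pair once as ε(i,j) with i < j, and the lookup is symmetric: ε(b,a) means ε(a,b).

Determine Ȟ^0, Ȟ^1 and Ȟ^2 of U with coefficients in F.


Ȟ^0 = Z,  Ȟ^1 = 0,  Ȟ^2 = Z

nerve of the cover:
  V12={p1,p3} V13={p3,p5} V14={p1,p5} V23={p3,p4} V24={p1,p2,p4} V34={p4,p5}
  V123={p3} V124={p1} V134={p5} V234={p4}
C dims 4,6,4; δ0: rk 3, SNF 1^3; δ1: rk 3, SNF 1^3
Ȟ^0 = (4 − 3) − 0 = 1, so Ȟ^0 ≅ Z
Ȟ^1 = (6 − 3) − 3 = 0, so Ȟ^1 ≅ 0
Ȟ^2 = (4 − 0) − 3 = 1, so Ȟ^2 ≅ Z


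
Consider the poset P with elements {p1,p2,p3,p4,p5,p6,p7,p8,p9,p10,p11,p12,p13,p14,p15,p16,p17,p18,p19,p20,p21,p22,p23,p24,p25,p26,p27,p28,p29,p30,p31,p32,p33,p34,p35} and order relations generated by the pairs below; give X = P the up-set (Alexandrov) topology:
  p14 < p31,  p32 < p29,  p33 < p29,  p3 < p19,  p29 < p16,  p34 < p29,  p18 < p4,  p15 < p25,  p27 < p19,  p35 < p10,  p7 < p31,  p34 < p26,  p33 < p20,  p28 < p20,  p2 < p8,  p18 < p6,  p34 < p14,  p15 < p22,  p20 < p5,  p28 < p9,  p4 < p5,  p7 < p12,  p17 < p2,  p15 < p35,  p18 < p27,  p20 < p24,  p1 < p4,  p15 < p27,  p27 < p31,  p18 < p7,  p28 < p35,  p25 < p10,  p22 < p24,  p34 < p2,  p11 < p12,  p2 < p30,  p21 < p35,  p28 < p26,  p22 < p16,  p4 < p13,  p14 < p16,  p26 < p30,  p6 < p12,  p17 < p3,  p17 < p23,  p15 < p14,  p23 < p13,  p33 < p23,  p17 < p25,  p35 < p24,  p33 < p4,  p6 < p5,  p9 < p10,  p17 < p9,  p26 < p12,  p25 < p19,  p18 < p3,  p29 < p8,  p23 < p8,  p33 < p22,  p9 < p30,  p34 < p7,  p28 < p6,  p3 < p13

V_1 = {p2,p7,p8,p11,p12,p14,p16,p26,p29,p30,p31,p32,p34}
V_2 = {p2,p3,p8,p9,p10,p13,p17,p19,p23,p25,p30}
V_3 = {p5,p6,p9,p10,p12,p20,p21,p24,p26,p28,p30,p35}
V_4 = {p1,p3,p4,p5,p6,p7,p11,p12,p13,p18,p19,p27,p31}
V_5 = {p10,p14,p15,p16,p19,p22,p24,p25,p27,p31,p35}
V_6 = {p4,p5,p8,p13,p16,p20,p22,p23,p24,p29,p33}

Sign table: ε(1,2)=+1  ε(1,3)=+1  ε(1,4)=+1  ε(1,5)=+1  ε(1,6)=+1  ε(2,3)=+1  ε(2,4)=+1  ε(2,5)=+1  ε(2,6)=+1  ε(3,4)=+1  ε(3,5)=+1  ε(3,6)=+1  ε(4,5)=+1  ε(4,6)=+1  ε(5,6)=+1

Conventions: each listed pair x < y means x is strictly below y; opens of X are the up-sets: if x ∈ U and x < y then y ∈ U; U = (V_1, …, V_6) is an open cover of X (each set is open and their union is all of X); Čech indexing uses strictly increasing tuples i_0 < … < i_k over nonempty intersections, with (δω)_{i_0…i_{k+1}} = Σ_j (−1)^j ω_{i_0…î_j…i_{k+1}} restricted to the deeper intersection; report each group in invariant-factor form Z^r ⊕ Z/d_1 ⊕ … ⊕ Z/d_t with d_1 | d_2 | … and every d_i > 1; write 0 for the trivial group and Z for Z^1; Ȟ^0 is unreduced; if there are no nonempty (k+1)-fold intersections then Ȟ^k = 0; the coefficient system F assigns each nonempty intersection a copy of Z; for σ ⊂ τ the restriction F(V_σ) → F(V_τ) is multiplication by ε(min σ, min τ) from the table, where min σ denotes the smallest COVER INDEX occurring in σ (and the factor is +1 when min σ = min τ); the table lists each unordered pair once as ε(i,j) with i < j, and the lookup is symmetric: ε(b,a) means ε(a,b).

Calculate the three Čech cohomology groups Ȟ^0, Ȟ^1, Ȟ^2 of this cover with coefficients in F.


nerve of the cover:
  V12={p2,p8,p30} V13={p12,p26,p30} V14={p7,p11,p12,p31} V15={p14,p16,p31} V16={p8,p16,p29} V23={p9,p10,p30} V24={p3,p13,p19} V25={p10,p19,p25} V26={p8,p13,p23} V34={p5,p6,p12} V35={p10,p24,p35} V36={p5,p20,p24} V45={p19,p27,p31} V46={p4,p5,p13} V56={p16,p22,p24}
  V123={p30} V126={p8} V134={p12} V145={p31} V156={p16} V235={p10} V245={p19} V246={p13} V346={p5} V356={p24}
C dims 6,15,10; δ0: rk 5, SNF 1^5; δ1: rk 10, SNF 1^9·2
Ȟ^0 = (6 − 5) − 0 = 1, so Ȟ^0 ≅ Z
Ȟ^1 = (15 − 10) − 5 = 0, so Ȟ^1 ≅ 0
Ȟ^2 = (10 − 0) − 10 = 0 plus torsion [2], so Ȟ^2 ≅ Z/2

Ȟ^0 ≅ Z, Ȟ^1 ≅ 0, Ȟ^2 ≅ Z/2


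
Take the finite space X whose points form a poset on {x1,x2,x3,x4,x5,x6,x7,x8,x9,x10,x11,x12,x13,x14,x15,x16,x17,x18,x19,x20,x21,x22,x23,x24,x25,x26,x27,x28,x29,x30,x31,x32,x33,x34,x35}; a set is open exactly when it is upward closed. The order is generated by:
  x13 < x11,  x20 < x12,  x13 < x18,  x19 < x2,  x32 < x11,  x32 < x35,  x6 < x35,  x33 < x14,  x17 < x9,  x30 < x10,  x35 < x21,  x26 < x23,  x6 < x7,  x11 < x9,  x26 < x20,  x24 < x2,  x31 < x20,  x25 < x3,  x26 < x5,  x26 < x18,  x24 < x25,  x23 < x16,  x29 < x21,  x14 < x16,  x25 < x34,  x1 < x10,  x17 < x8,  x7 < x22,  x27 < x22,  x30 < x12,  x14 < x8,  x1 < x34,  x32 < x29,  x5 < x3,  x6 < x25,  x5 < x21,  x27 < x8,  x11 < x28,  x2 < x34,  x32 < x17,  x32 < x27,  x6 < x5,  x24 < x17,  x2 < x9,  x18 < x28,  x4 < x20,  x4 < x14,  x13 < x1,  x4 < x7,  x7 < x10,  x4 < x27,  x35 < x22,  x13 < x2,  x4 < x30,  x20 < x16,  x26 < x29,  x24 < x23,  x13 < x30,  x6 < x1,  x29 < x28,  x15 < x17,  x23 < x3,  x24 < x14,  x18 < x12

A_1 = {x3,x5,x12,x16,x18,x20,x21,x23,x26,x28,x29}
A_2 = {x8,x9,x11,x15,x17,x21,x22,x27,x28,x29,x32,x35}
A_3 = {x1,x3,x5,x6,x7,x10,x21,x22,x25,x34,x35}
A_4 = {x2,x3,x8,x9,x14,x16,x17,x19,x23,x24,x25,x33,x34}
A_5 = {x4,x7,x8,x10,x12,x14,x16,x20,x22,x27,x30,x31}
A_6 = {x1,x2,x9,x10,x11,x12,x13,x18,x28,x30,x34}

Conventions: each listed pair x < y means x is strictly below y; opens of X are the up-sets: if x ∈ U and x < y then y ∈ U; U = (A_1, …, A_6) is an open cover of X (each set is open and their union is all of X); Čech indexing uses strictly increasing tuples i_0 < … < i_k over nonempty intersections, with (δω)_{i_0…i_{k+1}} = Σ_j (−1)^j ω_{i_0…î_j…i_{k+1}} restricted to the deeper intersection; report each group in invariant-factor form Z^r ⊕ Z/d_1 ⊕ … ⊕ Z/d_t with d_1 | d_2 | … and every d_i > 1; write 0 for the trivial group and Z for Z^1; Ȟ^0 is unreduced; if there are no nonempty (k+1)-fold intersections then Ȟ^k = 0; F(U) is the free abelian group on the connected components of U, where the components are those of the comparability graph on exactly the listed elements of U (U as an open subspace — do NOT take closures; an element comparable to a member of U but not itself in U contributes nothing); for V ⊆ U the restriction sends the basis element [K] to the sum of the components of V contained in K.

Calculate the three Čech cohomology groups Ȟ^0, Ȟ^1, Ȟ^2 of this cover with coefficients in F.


nonempty intersections:
  A12={x21,x28,x29} A13={x3,x5,x21} A14={x3,x16,x23} A15={x12,x16,x20} A16={x12,x18,x28} A23={x21,x22,x35} A24={x8,x9,x17} A25={x8,x22,x27} A26={x9,x11,x28} A34={x3,x25,x34} A35={x7,x10,x22} A36={x1,x10,x34} A45={x8,x14,x16} A46={x2,x9,x34} A56={x10,x12,x30}
  A123={x21} A126={x28} A134={x3} A145={x16} A156={x12} A235={x22} A245={x8} A246={x9} A346={x34} A356={x10}
components per intersection:
  A1: {x3,x5,x12,x16,x18,x20,x21,x23,x26,x28,x29}
  A2: {x8,x9,x11,x15,x17,x21,x22,x27,x28,x29,x32,x35}
  A3: {x1,x3,x5,x6,x7,x10,x21,x22,x25,x34,x35}
  A4: {x2,x3,x8,x9,x14,x16,x17,x19,x23,x24,x25,x33,x34}
  A5: {x4,x7,x8,x10,x12,x14,x16,x20,x22,x27,x30,x31}
  A6: {x1,x2,x9,x10,x11,x12,x13,x18,x28,x30,x34}
  A12: {x21,x28,x29}
  A13: {x3,x5,x21}
  A14: {x3,x16,x23}
  A15: {x12,x16,x20}
  A16: {x12,x18,x28}
  A23: {x21,x22,x35}
  A24: {x8,x9,x17}
  A25: {x8,x22,x27}
  A26: {x9,x11,x28}
  A34: {x3,x25,x34}
  A35: {x7,x10,x22}
  A36: {x1,x10,x34}
  A45: {x8,x14,x16}
  A46: {x2,x9,x34}
  A56: {x10,x12,x30}
  A123: {x21}
  A126: {x28}
  A134: {x3}
  A145: {x16}
  A156: {x12}
  A235: {x22}
  A245: {x8}
  A246: {x9}
  A346: {x34}
  A356: {x10}
C dims 6,15,10; δ0: rk 5, SNF 1^5; δ1: rk 10, SNF 1^9·2
Ȟ^0: (6−5)−0=1 ⇒ Z
Ȟ^1: (15−10)−5=0 ⇒ 0
Ȟ^2: (10−0)−10=0 plus torsion [2] ⇒ Z/2

Ȟ^0 ≅ Z,  Ȟ^1 ≅ 0,  Ȟ^2 ≅ Z/2


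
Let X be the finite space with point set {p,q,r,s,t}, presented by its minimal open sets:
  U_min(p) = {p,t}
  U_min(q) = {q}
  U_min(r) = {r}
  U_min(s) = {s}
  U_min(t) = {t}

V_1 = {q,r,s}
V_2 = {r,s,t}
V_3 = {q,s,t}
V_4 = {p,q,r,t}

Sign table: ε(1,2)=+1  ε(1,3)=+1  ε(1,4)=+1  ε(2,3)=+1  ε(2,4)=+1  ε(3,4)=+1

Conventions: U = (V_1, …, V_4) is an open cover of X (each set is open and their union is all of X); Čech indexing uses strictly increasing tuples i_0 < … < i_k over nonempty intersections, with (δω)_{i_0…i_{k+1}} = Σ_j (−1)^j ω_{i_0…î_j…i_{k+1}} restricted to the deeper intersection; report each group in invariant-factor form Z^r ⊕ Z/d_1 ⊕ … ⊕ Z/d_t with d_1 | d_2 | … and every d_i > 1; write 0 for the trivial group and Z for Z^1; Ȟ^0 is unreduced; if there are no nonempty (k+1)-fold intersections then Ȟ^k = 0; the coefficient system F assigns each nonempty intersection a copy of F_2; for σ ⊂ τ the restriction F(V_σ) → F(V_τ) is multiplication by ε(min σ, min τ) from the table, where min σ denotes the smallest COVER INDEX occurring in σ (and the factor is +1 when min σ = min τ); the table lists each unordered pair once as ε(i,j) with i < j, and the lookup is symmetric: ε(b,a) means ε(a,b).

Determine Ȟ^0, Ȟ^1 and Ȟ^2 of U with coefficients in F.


Ȟ^0 = Z/2; Ȟ^1 = 0; Ȟ^2 = Z/2

intersection data:
  V12={r,s} V13={q,s} V14={q,r} V23={s,t} V24={r,t} V34={q,t}
  V123={s} V124={r} V134={q} V234={t}
C dims 4,6,4; δ0: rk_F2 3; δ1: rk_F2 3
Ȟ^0 = (4 − 3) − 0 = 1, so Ȟ^0 ≅ Z/2
Ȟ^1 = (6 − 3) − 3 = 0, so Ȟ^1 ≅ 0
Ȟ^2 = (4 − 0) − 3 = 1, so Ȟ^2 ≅ Z/2


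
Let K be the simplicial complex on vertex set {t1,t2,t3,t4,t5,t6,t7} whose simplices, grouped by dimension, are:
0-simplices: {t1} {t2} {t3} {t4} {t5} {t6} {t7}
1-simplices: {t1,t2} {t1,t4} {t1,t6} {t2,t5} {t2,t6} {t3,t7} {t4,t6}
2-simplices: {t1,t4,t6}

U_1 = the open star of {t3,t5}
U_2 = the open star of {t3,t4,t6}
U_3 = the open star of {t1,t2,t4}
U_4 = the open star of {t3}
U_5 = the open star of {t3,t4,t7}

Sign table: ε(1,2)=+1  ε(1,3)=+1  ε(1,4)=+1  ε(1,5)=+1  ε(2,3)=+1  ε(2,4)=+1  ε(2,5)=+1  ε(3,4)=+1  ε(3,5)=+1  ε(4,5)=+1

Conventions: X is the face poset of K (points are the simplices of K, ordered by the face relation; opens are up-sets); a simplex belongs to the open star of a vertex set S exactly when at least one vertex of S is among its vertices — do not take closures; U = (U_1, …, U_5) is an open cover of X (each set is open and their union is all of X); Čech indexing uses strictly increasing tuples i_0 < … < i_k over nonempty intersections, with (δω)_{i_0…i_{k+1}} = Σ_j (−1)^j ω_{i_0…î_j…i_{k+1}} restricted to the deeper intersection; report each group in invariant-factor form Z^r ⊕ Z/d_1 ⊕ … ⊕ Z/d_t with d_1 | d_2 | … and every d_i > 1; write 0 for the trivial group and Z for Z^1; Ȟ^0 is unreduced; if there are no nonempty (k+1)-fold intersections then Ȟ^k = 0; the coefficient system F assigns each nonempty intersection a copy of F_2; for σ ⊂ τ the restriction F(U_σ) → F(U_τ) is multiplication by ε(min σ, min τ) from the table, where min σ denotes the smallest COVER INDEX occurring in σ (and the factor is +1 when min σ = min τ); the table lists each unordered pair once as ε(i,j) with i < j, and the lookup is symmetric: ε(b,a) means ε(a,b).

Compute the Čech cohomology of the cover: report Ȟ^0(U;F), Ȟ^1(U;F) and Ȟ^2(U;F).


Ȟ^0 = Z/2; Ȟ^1 = Z/2; Ȟ^2 = 0

nonempty intersections:
  U1={{t3},{t5},{t2,t5},{t3,t7}} U2={{t3},{t4},{t6},{t1,t4},{t1,t6},{t2,t6},{t3,t7},{t4,t6},{t1,t4,t6}} U3={{t1},{t2},{t4},{t1,t2},{t1,t4},{t1,t6},{t2,t5},{t2,t6},{t4,t6},{t1,t4,t6}} U4={{t3},{t3,t7}} U5={{t3},{t4},{t7},{t1,t4},{t3,t7},{t4,t6},{t1,t4,t6}}
  U12={{t3},{t3,t7}} U13={{t2,t5}} U14={{t3},{t3,t7}} U15={{t3},{t3,t7}} U23={{t4},{t1,t4},{t1,t6},{t2,t6},{t4,t6},{t1,t4,t6}} U24={{t3},{t3,t7}} U25={{t3},{t4},{t1,t4},{t3,t7},{t4,t6},{t1,t4,t6}} U35={{t4},{t1,t4},{t4,t6},{t1,t4,t6}} U45={{t3},{t3,t7}}
  U124={{t3},{t3,t7}} U125={{t3},{t3,t7}} U145={{t3},{t3,t7}} U235={{t4},{t1,t4},{t4,t6},{t1,t4,t6}} U245={{t3},{t3,t7}}
  U1245={{t3},{t3,t7}}
C dims 5,9,5,1; δ0: rk_F2 4; δ1: rk_F2 4; δ2: rk_F2 1
Ȟ^0: (5−4)−0=1 ⇒ Z/2
Ȟ^1: (9−4)−4=1 ⇒ Z/2
Ȟ^2: (5−1)−4=0 ⇒ 0


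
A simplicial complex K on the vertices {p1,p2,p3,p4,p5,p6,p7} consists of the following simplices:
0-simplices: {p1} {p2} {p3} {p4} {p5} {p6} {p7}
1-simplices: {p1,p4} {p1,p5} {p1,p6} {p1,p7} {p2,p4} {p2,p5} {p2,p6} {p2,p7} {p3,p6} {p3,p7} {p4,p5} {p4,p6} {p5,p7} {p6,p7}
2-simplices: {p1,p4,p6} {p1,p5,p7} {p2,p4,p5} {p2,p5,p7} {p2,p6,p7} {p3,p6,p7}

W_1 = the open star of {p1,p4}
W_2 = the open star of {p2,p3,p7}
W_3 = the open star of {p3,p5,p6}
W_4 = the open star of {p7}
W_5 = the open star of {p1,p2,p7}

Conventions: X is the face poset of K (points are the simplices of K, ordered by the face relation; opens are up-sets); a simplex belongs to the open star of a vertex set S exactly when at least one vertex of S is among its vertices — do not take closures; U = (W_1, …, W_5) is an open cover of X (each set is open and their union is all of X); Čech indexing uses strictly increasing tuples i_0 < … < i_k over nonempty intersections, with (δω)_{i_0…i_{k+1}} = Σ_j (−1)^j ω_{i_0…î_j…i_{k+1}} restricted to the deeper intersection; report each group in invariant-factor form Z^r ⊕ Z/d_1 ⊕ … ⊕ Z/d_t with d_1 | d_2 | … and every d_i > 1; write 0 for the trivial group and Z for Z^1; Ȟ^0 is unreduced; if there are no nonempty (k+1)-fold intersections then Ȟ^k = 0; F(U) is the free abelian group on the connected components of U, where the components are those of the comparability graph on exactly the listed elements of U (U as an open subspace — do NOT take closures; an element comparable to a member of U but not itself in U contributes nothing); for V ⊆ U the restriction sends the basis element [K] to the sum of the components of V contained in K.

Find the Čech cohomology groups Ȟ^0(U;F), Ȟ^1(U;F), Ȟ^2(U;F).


Ȟ^0 ≅ Z, Ȟ^1 ≅ Z^2, Ȟ^2 ≅ 0

nerve of the cover:
  W1={{p1},{p4},{p1,p4},{p1,p5},{p1,p6},{p1,p7},{p2,p4},{p4,p5},{p4,p6},{p1,p4,p6},{p1,p5,p7},{p2,p4,p5}} W2={{p2},{p3},{p7},{p1,p7},{p2,p4},{p2,p5},{p2,p6},{p2,p7},{p3,p6},{p3,p7},{p5,p7},{p6,p7},{p1,p5,p7},{p2,p4,p5},{p2,p5,p7},{p2,p6,p7},{p3,p6,p7}} W3={{p3},{p5},{p6},{p1,p5},{p1,p6},{p2,p5},{p2,p6},{p3,p6},{p3,p7},{p4,p5},{p4,p6},{p5,p7},{p6,p7},{p1,p4,p6},{p1,p5,p7},{p2,p4,p5},{p2,p5,p7},{p2,p6,p7},{p3,p6,p7}} W4={{p7},{p1,p7},{p2,p7},{p3,p7},{p5,p7},{p6,p7},{p1,p5,p7},{p2,p5,p7},{p2,p6,p7},{p3,p6,p7}} W5={{p1},{p2},{p7},{p1,p4},{p1,p5},{p1,p6},{p1,p7},{p2,p4},{p2,p5},{p2,p6},{p2,p7},{p3,p7},{p5,p7},{p6,p7},{p1,p4,p6},{p1,p5,p7},{p2,p4,p5},{p2,p5,p7},{p2,p6,p7},{p3,p6,p7}}
  W12={{p1,p7},{p2,p4},{p1,p5,p7},{p2,p4,p5}} W13={{p1,p5},{p1,p6},{p4,p5},{p4,p6},{p1,p4,p6},{p1,p5,p7},{p2,p4,p5}} W14={{p1,p7},{p1,p5,p7}} W15={{p1},{p1,p4},{p1,p5},{p1,p6},{p1,p7},{p2,p4},{p1,p4,p6},{p1,p5,p7},{p2,p4,p5}} W23={{p3},{p2,p5},{p2,p6},{p3,p6},{p3,p7},{p5,p7},{p6,p7},{p1,p5,p7},{p2,p4,p5},{p2,p5,p7},{p2,p6,p7},{p3,p6,p7}} W24={{p7},{p1,p7},{p2,p7},{p3,p7},{p5,p7},{p6,p7},{p1,p5,p7},{p2,p5,p7},{p2,p6,p7},{p3,p6,p7}} W25={{p2},{p7},{p1,p7},{p2,p4},{p2,p5},{p2,p6},{p2,p7},{p3,p7},{p5,p7},{p6,p7},{p1,p5,p7},{p2,p4,p5},{p2,p5,p7},{p2,p6,p7},{p3,p6,p7}} W34={{p3,p7},{p5,p7},{p6,p7},{p1,p5,p7},{p2,p5,p7},{p2,p6,p7},{p3,p6,p7}} W35={{p1,p5},{p1,p6},{p2,p5},{p2,p6},{p3,p7},{p5,p7},{p6,p7},{p1,p4,p6},{p1,p5,p7},{p2,p4,p5},{p2,p5,p7},{p2,p6,p7},{p3,p6,p7}} W45={{p7},{p1,p7},{p2,p7},{p3,p7},{p5,p7},{p6,p7},{p1,p5,p7},{p2,p5,p7},{p2,p6,p7},{p3,p6,p7}}
  W123={{p1,p5,p7},{p2,p4,p5}} W124={{p1,p7},{p1,p5,p7}} W125={{p1,p7},{p2,p4},{p1,p5,p7},{p2,p4,p5}} W134={{p1,p5,p7}} W135={{p1,p5},{p1,p6},{p1,p4,p6},{p1,p5,p7},{p2,p4,p5}} W145={{p1,p7},{p1,p5,p7}} W234={{p3,p7},{p5,p7},{p6,p7},{p1,p5,p7},{p2,p5,p7},{p2,p6,p7},{p3,p6,p7}} W235={{p2,p5},{p2,p6},{p3,p7},{p5,p7},{p6,p7},{p1,p5,p7},{p2,p4,p5},{p2,p5,p7},{p2,p6,p7},{p3,p6,p7}} W245={{p7},{p1,p7},{p2,p7},{p3,p7},{p5,p7},{p6,p7},{p1,p5,p7},{p2,p5,p7},{p2,p6,p7},{p3,p6,p7}} W345={{p3,p7},{p5,p7},{p6,p7},{p1,p5,p7},{p2,p5,p7},{p2,p6,p7},{p3,p6,p7}}
  W1234={{p1,p5,p7}} W1235={{p1,p5,p7},{p2,p4,p5}} W1245={{p1,p7},{p1,p5,p7}} W1345={{p1,p5,p7}} W2345={{p3,p7},{p5,p7},{p6,p7},{p1,p5,p7},{p2,p5,p7},{p2,p6,p7},{p3,p6,p7}}
  W12345={{p1,p5,p7}}
components per intersection:
  W1: {{p1},{p4},{p1,p4},{p1,p5},{p1,p6},{p1,p7},{p2,p4},{p4,p5},{p4,p6},{p1,p4,p6},{p1,p5,p7},{p2,p4,p5}}
  W2: {{p2},{p3},{p7},{p1,p7},{p2,p4},{p2,p5},{p2,p6},{p2,p7},{p3,p6},{p3,p7},{p5,p7},{p6,p7},{p1,p5,p7},{p2,p4,p5},{p2,p5,p7},{p2,p6,p7},{p3,p6,p7}}
  W3: {{p3},{p6},{p1,p6},{p2,p6},{p3,p6},{p3,p7},{p4,p6},{p6,p7},{p1,p4,p6},{p2,p6,p7},{p3,p6,p7}} {{p5},{p1,p5},{p2,p5},{p4,p5},{p5,p7},{p1,p5,p7},{p2,p4,p5},{p2,p5,p7}}
  W4: {{p7},{p1,p7},{p2,p7},{p3,p7},{p5,p7},{p6,p7},{p1,p5,p7},{p2,p5,p7},{p2,p6,p7},{p3,p6,p7}}
  W5: {{p1},{p2},{p7},{p1,p4},{p1,p5},{p1,p6},{p1,p7},{p2,p4},{p2,p5},{p2,p6},{p2,p7},{p3,p7},{p5,p7},{p6,p7},{p1,p4,p6},{p1,p5,p7},{p2,p4,p5},{p2,p5,p7},{p2,p6,p7},{p3,p6,p7}}
  W12: {{p1,p7},{p1,p5,p7}} {{p2,p4},{p2,p4,p5}}
  W13: {{p1,p5},{p1,p5,p7}} {{p1,p6},{p4,p6},{p1,p4,p6}} {{p4,p5},{p2,p4,p5}}
  W14: {{p1,p7},{p1,p5,p7}}
  W15: {{p1},{p1,p4},{p1,p5},{p1,p6},{p1,p7},{p1,p4,p6},{p1,p5,p7}} {{p2,p4},{p2,p4,p5}}
  W23: {{p3},{p2,p6},{p3,p6},{p3,p7},{p6,p7},{p2,p6,p7},{p3,p6,p7}} {{p2,p5},{p5,p7},{p1,p5,p7},{p2,p4,p5},{p2,p5,p7}}
  W24: {{p7},{p1,p7},{p2,p7},{p3,p7},{p5,p7},{p6,p7},{p1,p5,p7},{p2,p5,p7},{p2,p6,p7},{p3,p6,p7}}
  W25: {{p2},{p7},{p1,p7},{p2,p4},{p2,p5},{p2,p6},{p2,p7},{p3,p7},{p5,p7},{p6,p7},{p1,p5,p7},{p2,p4,p5},{p2,p5,p7},{p2,p6,p7},{p3,p6,p7}}
  W34: {{p3,p7},{p6,p7},{p2,p6,p7},{p3,p6,p7}} {{p5,p7},{p1,p5,p7},{p2,p5,p7}}
  W35: {{p1,p5},{p2,p5},{p5,p7},{p1,p5,p7},{p2,p4,p5},{p2,p5,p7}} {{p1,p6},{p1,p4,p6}} {{p2,p6},{p3,p7},{p6,p7},{p2,p6,p7},{p3,p6,p7}}
  W45: {{p7},{p1,p7},{p2,p7},{p3,p7},{p5,p7},{p6,p7},{p1,p5,p7},{p2,p5,p7},{p2,p6,p7},{p3,p6,p7}}
  W123: {{p1,p5,p7}} {{p2,p4,p5}}
  W124: {{p1,p7},{p1,p5,p7}}
  W125: {{p1,p7},{p1,p5,p7}} {{p2,p4},{p2,p4,p5}}
  W134: {{p1,p5,p7}}
  W135: {{p1,p5},{p1,p5,p7}} {{p1,p6},{p1,p4,p6}} {{p2,p4,p5}}
  W145: {{p1,p7},{p1,p5,p7}}
  W234: {{p3,p7},{p6,p7},{p2,p6,p7},{p3,p6,p7}} {{p5,p7},{p1,p5,p7},{p2,p5,p7}}
  W235: {{p2,p5},{p5,p7},{p1,p5,p7},{p2,p4,p5},{p2,p5,p7}} {{p2,p6},{p3,p7},{p6,p7},{p2,p6,p7},{p3,p6,p7}}
  W245: {{p7},{p1,p7},{p2,p7},{p3,p7},{p5,p7},{p6,p7},{p1,p5,p7},{p2,p5,p7},{p2,p6,p7},{p3,p6,p7}}
  W345: {{p3,p7},{p6,p7},{p2,p6,p7},{p3,p6,p7}} {{p5,p7},{p1,p5,p7},{p2,p5,p7}}
  W1234: {{p1,p5,p7}}
  W1235: {{p1,p5,p7}} {{p2,p4,p5}}
  W1245: {{p1,p7},{p1,p5,p7}}
  W1345: {{p1,p5,p7}}
  W2345: {{p3,p7},{p6,p7},{p2,p6,p7},{p3,p6,p7}} {{p5,p7},{p1,p5,p7},{p2,p5,p7}}
  W12345: {{p1,p5,p7}}
C dims 6,18,17,7; δ0: rk 5, SNF 1^5; δ1: rk 11, SNF 1^11; δ2: rk 6, SNF 1^6
Ȟ^0 = (6 − 5) − 0 = 1, so Ȟ^0 ≅ Z
Ȟ^1 = (18 − 11) − 5 = 2, so Ȟ^1 ≅ Z^2
Ȟ^2 = (17 − 6) − 11 = 0, so Ȟ^2 ≅ 0


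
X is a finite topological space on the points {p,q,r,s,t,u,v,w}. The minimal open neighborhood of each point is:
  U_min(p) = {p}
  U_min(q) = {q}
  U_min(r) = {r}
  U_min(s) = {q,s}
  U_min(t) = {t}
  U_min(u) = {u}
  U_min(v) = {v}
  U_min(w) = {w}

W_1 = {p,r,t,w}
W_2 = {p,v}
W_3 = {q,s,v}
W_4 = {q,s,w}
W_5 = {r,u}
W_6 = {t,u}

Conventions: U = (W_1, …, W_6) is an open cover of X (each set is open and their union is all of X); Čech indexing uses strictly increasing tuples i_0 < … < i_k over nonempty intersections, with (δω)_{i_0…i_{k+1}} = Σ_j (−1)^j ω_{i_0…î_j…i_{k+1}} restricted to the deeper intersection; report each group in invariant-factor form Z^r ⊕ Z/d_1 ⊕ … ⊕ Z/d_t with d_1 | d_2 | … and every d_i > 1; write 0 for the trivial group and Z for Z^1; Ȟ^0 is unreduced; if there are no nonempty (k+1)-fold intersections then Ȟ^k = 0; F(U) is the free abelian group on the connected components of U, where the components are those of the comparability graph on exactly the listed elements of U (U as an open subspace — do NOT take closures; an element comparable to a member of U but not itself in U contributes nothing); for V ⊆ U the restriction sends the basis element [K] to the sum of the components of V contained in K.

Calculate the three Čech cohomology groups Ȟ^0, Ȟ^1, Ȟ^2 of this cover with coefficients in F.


nerve of the cover:
  W12={p} W14={w} W15={r} W16={t} W23={v} W34={q,s} W56={u}
components per intersection:
  W1: {p} {r} {t} {w}
  W2: {p} {v}
  W3: {q,s} {v}
  W4: {q,s} {w}
  W5: {r} {u}
  W6: {t} {u}
  W12: {p}
  W14: {w}
  W15: {r}
  W16: {t}
  W23: {v}
  W34: {q,s}
  W56: {u}
C dims 14,7; δ0: rk 7, SNF 1^7
Ȟ^0 = (14 − 7) − 0 = 7, so Ȟ^0 ≅ Z^7
Ȟ^1 = (7 − 0) − 7 = 0, so Ȟ^1 ≅ 0
Ȟ^2 = (0 − 0) − 0 = 0, so Ȟ^2 ≅ 0

Ȟ^0 ≅ Z^7, Ȟ^1 ≅ 0 and Ȟ^2 ≅ 0


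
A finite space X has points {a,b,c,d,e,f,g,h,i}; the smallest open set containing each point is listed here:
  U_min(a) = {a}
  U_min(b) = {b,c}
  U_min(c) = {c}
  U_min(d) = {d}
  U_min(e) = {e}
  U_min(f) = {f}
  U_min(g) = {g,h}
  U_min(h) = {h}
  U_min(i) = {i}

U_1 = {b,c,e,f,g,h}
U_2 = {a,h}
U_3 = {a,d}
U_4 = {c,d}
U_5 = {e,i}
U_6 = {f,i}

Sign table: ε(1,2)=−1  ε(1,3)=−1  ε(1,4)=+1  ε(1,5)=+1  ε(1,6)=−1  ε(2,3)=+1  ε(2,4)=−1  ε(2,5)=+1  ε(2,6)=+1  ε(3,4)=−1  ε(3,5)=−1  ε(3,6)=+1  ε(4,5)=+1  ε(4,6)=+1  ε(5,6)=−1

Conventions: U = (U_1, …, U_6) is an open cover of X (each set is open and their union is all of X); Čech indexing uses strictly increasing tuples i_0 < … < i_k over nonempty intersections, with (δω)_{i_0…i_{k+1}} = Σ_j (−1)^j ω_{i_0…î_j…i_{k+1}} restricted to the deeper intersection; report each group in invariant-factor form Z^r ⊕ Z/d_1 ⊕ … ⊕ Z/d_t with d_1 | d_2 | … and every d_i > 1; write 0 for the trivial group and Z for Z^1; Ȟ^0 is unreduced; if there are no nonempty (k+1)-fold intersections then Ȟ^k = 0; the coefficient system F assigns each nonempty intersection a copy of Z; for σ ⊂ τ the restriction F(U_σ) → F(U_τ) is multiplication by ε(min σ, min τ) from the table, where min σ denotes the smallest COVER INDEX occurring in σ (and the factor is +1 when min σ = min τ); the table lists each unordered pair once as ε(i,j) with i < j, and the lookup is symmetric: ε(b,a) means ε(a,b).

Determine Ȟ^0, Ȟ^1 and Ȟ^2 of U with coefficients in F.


intersection data:
  U12={h} U14={c} U15={e} U16={f} U23={a} U34={d} U56={i}
C dims 6,7; δ0: rk 5, SNF 1^5
Ȟ^0 = (6 − 5) − 0 = 1, so Ȟ^0 ≅ Z
Ȟ^1 = (7 − 0) − 5 = 2, so Ȟ^1 ≅ Z^2
Ȟ^2 = (0 − 0) − 0 = 0, so Ȟ^2 ≅ 0

Ȟ^0(U;F) ≅ Z, Ȟ^1(U;F) ≅ Z^2 and Ȟ^2(U;F) ≅ 0


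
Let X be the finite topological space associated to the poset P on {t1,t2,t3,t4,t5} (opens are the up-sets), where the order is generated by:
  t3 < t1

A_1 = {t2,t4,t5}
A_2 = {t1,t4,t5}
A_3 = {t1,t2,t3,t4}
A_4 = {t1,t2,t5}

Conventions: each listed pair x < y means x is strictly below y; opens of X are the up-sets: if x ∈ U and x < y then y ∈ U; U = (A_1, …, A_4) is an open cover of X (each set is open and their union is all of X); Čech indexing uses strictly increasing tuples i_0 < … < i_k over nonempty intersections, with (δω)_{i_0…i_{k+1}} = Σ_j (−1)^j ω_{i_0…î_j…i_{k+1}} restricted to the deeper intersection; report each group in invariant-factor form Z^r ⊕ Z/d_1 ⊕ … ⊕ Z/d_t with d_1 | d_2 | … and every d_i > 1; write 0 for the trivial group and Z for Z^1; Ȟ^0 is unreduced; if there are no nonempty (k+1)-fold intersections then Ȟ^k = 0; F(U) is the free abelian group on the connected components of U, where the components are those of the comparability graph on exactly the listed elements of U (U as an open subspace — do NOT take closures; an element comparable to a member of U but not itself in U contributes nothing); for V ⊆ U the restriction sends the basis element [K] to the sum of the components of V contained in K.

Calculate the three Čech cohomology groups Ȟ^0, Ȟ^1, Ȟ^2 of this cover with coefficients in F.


Ȟ^0 ≅ Z^4, Ȟ^1 ≅ 0 and Ȟ^2 ≅ 0

nonempty overlaps:
  A12={t4,t5} A13={t2,t4} A14={t2,t5} A23={t1,t4} A24={t1,t5} A34={t1,t2}
  A123={t4} A124={t5} A134={t2} A234={t1}
components per intersection:
  A1: {t2} {t4} {t5}
  A2: {t1} {t4} {t5}
  A3: {t1,t3} {t2} {t4}
  A4: {t1} {t2} {t5}
  A12: {t4} {t5}
  A13: {t2} {t4}
  A14: {t2} {t5}
  A23: {t1} {t4}
  A24: {t1} {t5}
  A34: {t1} {t2}
  A123: {t4}
  A124: {t5}
  A134: {t2}
  A234: {t1}
C dims 12,12,4; δ0: rk 8, SNF 1^8; δ1: rk 4, SNF 1^4
degree 0: 12−8−0 = 4 → Ȟ^0 ≅ Z^4
degree 1: 12−4−8 = 0 → Ȟ^1 ≅ 0
degree 2: 4−0−4 = 0 → Ȟ^2 ≅ 0


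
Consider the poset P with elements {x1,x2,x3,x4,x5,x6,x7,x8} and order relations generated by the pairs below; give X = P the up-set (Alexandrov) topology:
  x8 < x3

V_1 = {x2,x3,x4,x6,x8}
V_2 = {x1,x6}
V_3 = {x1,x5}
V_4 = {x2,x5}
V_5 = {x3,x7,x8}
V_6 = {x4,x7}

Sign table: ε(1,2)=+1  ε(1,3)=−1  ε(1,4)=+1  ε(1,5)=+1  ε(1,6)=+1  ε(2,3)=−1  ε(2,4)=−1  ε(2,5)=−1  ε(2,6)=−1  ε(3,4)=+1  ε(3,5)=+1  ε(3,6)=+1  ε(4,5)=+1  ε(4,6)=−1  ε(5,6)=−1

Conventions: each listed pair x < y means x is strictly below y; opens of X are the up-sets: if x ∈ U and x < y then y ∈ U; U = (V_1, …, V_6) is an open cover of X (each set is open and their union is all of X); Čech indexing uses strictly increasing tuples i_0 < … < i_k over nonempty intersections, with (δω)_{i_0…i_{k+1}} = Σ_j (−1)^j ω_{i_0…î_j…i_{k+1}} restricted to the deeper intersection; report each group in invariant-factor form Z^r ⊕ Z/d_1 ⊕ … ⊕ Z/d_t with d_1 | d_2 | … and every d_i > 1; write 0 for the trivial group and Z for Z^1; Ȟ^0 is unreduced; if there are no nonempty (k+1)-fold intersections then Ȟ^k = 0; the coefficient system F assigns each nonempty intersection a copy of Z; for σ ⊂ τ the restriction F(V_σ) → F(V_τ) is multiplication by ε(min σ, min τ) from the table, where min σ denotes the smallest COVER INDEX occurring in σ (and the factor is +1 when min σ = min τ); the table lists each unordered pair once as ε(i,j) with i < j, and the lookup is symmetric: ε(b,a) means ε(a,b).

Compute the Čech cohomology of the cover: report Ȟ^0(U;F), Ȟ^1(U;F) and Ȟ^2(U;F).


Ȟ^0 = 0, Ȟ^1 = Z ⊕ Z/2, Ȟ^2 = 0

cover nerve:
  V12={x6} V14={x2} V15={x3,x8} V16={x4} V23={x1} V34={x5} V56={x7}
C dims 6,7; δ0: rk 6, SNF 1^5·2
Ȟ^0: (6−6)−0=0 ⇒ 0
Ȟ^1: (7−0)−6=1 plus torsion [2] ⇒ Z ⊕ Z/2
Ȟ^2: (0−0)−0=0 ⇒ 0


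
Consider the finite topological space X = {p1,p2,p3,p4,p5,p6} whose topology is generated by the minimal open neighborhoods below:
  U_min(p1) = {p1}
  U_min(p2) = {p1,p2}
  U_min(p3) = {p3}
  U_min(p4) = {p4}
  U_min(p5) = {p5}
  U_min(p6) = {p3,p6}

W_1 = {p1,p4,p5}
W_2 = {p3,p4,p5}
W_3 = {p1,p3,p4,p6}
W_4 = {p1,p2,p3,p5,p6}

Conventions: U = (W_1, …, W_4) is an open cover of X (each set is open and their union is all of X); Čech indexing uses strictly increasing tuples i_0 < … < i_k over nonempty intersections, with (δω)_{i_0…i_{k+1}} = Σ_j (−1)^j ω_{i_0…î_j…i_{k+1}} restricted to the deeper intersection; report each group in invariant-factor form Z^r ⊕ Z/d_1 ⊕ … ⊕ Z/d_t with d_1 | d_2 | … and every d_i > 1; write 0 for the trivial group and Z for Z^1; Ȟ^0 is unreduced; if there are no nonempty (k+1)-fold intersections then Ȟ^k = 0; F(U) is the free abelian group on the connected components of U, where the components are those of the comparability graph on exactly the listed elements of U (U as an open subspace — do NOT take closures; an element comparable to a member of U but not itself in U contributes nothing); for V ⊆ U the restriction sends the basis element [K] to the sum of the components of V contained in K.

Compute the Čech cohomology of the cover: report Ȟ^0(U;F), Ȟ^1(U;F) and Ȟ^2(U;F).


nerve of the cover:
  W12={p4,p5} W13={p1,p4} W14={p1,p5} W23={p3,p4} W24={p3,p5} W34={p1,p3,p6}
  W123={p4} W124={p5} W134={p1} W234={p3}
components per intersection:
  W1: {p1} {p4} {p5}
  W2: {p3} {p4} {p5}
  W3: {p1} {p3,p6} {p4}
  W4: {p1,p2} {p3,p6} {p5}
  W12: {p4} {p5}
  W13: {p1} {p4}
  W14: {p1} {p5}
  W23: {p3} {p4}
  W24: {p3} {p5}
  W34: {p1} {p3,p6}
  W123: {p4}
  W124: {p5}
  W134: {p1}
  W234: {p3}
C dims 12,12,4; δ0: rk 8, SNF 1^8; δ1: rk 4, SNF 1^4
Ȟ^0 = (12 − 8) − 0 = 4, so Ȟ^0 ≅ Z^4
Ȟ^1 = (12 − 4) − 8 = 0, so Ȟ^1 ≅ 0
Ȟ^2 = (4 − 0) − 4 = 0, so Ȟ^2 ≅ 0

Ȟ^0 ≅ Z^4; Ȟ^1 ≅ 0; Ȟ^2 ≅ 0
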